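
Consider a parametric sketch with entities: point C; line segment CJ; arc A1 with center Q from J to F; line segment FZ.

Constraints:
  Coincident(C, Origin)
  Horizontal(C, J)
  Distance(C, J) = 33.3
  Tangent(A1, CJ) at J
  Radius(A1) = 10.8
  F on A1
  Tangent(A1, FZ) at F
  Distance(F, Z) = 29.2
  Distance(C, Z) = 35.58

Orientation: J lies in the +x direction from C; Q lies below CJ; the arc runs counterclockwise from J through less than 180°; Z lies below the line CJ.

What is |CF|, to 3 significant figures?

24.3

Checks: |QF| = 10.80 ✓; ∠(QF, FZ) = 90.00° ✓; |FZ| = 29.20 ✓; |CZ| = 35.58 ✓.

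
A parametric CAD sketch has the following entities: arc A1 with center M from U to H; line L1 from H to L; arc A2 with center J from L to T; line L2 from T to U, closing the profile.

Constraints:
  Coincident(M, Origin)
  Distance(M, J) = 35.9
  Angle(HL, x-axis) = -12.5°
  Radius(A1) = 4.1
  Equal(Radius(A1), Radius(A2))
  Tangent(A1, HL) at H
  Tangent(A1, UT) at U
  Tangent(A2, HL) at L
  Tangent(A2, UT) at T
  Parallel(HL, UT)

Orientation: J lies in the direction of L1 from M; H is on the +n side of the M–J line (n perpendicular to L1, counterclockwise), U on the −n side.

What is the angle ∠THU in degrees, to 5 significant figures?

77.134°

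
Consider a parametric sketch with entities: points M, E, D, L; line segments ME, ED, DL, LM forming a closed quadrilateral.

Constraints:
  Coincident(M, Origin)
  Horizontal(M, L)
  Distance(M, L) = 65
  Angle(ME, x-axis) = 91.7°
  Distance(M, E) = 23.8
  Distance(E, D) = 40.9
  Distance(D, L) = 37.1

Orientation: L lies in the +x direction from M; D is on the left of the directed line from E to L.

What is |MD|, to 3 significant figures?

48.5

Checks: |ML| = 65.00 ✓; |ME| = 23.80 ✓; |ED| = 40.90 ✓; |DL| = 37.10 ✓.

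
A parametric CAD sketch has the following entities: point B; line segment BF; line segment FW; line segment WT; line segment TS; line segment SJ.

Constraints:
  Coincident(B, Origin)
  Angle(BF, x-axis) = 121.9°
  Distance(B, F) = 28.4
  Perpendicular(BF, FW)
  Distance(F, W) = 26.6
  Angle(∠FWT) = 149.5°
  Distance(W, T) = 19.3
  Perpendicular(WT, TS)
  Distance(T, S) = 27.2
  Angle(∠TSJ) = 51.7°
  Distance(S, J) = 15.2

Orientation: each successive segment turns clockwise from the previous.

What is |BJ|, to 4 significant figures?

25.69

B is at the origin; BF runs at 121.9° with length 28.4, so F = (-15.01, 24.11). BF ⟂ FW, so FW runs at 31.90°; with |FW| = 26.6, W = (7.575, 38.17). ∠FWT = 149.5° gives WT at 1.400° from the x-axis; with |WT| = 19.3, T = (26.87, 38.64). WT ⟂ TS, so TS runs at -88.60°; with |TS| = 27.2, S = (27.53, 11.45). ∠TSJ = 51.7° gives SJ at 143.1° from the x-axis; with |SJ| = 15.2, J = (15.38, 20.57). Then |BJ| = |J − B| = 25.69.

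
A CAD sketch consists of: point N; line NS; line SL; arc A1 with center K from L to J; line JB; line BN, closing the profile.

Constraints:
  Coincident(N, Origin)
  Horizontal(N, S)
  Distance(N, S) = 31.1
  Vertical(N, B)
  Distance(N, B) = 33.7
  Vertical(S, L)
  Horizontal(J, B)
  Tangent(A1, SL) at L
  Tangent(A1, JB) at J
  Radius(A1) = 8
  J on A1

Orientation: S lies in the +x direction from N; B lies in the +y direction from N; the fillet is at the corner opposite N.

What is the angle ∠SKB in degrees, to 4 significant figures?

126.4°

N is at the origin; NS is horizontal with |NS| = 31.1 and S on the +x side, so S = (31.10, 0.000). N and B share the same x with |NB| = 33.7 and B on the +y side, so B = (0.000, 33.70). The virtual corner opposite N is at (31.10, 33.70). The tangent condition forces KL to be normal to SL and A1 meets JB tangentially, so KJ is at right angles to JB, with radius 8.0, so the center K sits 8.0 in from both sides at K = (23.10, 25.70). Then cos ∠SKB = KS·KB / (|KS||KB|), giving 126.4°.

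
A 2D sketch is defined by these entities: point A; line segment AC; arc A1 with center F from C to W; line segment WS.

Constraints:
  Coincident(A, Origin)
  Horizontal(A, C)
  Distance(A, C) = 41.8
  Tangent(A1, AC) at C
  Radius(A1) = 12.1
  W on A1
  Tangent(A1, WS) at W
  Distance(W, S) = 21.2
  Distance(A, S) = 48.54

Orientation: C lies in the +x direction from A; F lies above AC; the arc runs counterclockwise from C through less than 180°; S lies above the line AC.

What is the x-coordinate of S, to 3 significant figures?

33.6

Checks: |FW| = 12.10 ✓; ∠(FW, WS) = 90.00° ✓; |WS| = 21.20 ✓; |AS| = 48.54 ✓.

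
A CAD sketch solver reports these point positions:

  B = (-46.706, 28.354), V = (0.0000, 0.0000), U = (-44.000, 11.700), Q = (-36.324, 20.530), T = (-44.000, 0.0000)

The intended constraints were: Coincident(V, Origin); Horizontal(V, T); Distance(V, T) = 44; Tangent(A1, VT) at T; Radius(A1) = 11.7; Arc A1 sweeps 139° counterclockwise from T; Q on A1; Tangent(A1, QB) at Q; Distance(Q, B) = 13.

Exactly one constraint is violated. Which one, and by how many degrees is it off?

Tangent(A1, QB) at Q — off by 4.00°.

V = (0.00, 0.00) ✓; V.y = 0.00, T.y = 0.00 ✓; |VT| = 44.00 ✓; ∠(UT, TV) = 90.00° ✓; |UT| = 11.70 ✓; bearing(U→Q) − bearing(U→T) = 139.0° ✓; |UQ| = 11.70 ✓; ∠(UQ, QB) = 86.00° ✗; |QB| = 13.00 ✓.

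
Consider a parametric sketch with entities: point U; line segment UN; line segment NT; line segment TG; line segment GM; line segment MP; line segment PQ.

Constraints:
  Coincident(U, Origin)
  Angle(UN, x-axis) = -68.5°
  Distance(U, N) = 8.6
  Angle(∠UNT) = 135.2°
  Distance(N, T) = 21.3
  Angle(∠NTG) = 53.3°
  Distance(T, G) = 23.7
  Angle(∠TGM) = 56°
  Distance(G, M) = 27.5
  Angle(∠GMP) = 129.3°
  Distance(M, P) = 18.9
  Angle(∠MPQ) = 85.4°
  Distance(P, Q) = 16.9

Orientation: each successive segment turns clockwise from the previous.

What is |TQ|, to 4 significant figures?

13.15

∠GMP = 129.3° gives MP at -54.70° from the x-axis; with |MP| = 18.9, P = (21.23, -24.38). ∠MPQ = 85.4° gives PQ at -149.3° from the x-axis; with |PQ| = 16.9, Q = (6.700, -33.01). Then |TQ| = |Q − T| = 13.15.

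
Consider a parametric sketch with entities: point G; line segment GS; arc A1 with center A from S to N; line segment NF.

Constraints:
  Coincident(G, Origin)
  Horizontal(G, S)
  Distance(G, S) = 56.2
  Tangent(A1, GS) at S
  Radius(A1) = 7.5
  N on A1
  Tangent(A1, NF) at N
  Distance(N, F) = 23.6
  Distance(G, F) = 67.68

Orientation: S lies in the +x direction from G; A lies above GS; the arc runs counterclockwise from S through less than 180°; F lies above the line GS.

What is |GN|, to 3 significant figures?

64.2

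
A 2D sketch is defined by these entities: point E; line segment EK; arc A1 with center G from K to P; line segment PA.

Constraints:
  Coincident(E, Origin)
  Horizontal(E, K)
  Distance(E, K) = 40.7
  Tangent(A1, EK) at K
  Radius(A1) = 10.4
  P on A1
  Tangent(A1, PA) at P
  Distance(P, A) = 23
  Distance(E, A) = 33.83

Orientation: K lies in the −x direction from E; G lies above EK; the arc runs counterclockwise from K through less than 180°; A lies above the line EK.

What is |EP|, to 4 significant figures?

31.91

Checks: ∠(GK, KE) = 90.00° ✓; |GK| = 10.40 ✓; |GP| = 10.40 ✓; ∠(GP, PA) = 90.00° ✓; |PA| = 23.00 ✓; |EA| = 33.83 ✓.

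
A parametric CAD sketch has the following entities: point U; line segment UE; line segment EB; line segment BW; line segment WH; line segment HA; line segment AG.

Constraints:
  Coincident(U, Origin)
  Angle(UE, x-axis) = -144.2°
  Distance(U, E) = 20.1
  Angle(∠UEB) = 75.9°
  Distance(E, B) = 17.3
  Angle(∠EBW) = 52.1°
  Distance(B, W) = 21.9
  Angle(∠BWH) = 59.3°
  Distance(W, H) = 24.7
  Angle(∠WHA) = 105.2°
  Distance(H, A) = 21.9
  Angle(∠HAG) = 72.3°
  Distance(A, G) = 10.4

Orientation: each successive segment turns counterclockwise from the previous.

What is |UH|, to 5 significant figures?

27.144

∠EBW = 52.1° gives BW at 87.800° from the x-axis; with |BW| = 21.9, W = (-2.2285, -1.0171). ∠BWH = 59.3° gives WH at -151.50° from the x-axis; with |WH| = 24.7, H = (-23.935, -12.803). Then |UH| = |H − U| = 27.144.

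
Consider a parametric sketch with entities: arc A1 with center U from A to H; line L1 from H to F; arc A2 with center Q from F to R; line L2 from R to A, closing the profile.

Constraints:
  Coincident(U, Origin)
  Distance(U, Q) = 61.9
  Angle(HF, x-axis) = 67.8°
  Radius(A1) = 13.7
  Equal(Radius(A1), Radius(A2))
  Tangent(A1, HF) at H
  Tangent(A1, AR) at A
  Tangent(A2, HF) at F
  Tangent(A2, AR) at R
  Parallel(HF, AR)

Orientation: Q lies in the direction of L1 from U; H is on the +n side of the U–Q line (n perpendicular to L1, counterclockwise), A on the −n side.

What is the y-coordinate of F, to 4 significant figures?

62.49

Tangency of A1 to both parallel lines with radius 13.7 puts H and A at U ± 13.7·n: H = (-12.68, 5.176), A = (12.68, -5.176). Equal radii place F and R the same way about Q: F = Q + 13.7·n = (10.70, 62.49), R = Q − 13.7·n = (36.07, 52.13). So F.y = 62.49.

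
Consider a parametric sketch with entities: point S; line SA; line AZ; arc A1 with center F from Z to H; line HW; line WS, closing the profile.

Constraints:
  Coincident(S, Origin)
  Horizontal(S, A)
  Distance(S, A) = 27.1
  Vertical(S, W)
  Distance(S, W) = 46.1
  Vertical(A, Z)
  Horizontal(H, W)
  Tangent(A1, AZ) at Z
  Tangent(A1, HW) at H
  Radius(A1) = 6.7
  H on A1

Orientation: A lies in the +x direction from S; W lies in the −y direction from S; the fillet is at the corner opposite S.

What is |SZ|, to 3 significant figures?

47.8

The virtual corner opposite S is at (27.1, -46.1). The tangent condition forces FZ to be normal to AZ and since A1 is tangent to HW there, FH ⟂ HW, with radius 6.7, so the center F sits 6.7 in from both sides at F = (20.4, -39.4). That places the tangent points at Z = (27.1, -39.4) on AZ and H = (20.4, -46.1) on HW. Then |SZ| = |Z − S| = 47.8.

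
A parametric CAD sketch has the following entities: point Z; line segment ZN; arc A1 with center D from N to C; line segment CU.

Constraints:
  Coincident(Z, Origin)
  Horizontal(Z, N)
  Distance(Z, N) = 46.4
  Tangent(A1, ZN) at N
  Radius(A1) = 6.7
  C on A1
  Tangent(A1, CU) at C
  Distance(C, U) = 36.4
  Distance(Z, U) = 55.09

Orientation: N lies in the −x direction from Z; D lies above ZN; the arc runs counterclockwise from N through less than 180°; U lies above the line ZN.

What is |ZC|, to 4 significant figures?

40.18

Z is at the origin; ZN is horizontal with |ZN| = 46.4 and N on the −x side, so N = (-46.40, 0.000). Tangency of A1 to ZN means the radius DN is perpendicular to ZN, so D = N + (0, 6.7) = (-46.40, 6.700). Since DC ⟂ CU (tangency), |DU| = √(6.7² + 36.4²) = 37.01 regardless of where C sits on A1. So U lies on both circle(Z, 55.09) and circle(D, 37.01); the above-ZN intersection is U = (-35.55, 42.09). C is the foot of the tangent from U: C = (-39.74, 5.928).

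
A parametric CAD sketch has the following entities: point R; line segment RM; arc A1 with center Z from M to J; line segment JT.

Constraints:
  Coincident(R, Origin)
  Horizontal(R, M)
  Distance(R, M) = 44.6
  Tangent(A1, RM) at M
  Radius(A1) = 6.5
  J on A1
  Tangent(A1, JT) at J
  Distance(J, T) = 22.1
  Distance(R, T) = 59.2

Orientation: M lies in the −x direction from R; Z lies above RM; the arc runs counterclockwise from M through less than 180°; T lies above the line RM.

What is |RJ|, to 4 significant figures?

40.59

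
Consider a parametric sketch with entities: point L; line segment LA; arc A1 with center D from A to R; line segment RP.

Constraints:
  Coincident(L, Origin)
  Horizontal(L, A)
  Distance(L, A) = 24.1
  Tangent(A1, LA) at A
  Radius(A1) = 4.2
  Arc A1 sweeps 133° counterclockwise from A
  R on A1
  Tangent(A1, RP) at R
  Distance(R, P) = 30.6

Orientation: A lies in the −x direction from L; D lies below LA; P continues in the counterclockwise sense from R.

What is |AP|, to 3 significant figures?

34.4

L is at the origin; L and A share the same y with |LA| = 24.1 and A on the −x side, so A = (-24.1, 0.00). A1 meets LA tangentially, so DA is at right angles to LA, so D = A + (0, -4.2) = (-24.1, -4.20). On A1, A sits at bearing 90° from D; a 133° counterclockwise sweep puts R at bearing 223°, so R = D + 4.2·(cos 223°, sin 223°) = (-27.2, -7.06). A1 meets RP tangentially, so DR is at right angles to RP, so RP runs along (−sin 223°, cos 223°); with |RP| = 30.6, P = (-6.30, -29.4). Then |AP| = |P − A| = 34.4.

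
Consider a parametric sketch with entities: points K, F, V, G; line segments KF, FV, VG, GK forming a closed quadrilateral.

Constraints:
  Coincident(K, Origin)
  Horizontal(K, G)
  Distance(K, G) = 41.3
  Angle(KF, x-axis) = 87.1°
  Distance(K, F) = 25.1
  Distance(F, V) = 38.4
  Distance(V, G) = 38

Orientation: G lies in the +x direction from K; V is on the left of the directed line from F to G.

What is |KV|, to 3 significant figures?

53.2

K is at the origin; K and G share the same y with |KG| = 41.3 and G in +x, so G = (41.3, 0). KF runs at 87.1° with |KF| = 25.1, so F = (1.27, 25.1). V is determined by |FV| = 38.4 and |VG| = 38.0 together: it lies at the intersection of circle(F, 38.4) and circle(G, 38.0). With |FG| = 47.2, the foot of the radical line on FG is 23.9 from F and the perpendicular offset is √(38.4² − 23.9²) = 30.0. Taking the left-of-FG solution: V = (37.5, 37.8).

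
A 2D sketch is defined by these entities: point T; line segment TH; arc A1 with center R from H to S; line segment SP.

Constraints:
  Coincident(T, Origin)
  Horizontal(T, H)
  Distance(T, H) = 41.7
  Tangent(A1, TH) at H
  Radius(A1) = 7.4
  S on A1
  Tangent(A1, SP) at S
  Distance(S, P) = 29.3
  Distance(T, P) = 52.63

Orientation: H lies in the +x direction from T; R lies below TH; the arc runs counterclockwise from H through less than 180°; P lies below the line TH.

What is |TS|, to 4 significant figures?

35.28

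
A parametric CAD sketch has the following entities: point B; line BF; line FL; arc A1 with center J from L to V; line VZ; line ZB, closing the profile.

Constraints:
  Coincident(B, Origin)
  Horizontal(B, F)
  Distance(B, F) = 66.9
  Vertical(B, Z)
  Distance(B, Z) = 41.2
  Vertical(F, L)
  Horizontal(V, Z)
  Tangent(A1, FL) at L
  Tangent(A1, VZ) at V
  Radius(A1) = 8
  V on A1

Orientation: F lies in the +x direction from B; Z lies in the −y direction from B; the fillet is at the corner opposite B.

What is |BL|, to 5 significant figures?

74.685

The virtual corner opposite B is at (66.900, -41.200). The tangent condition forces JL to be normal to FL and A1 meets VZ tangentially, so JV is at right angles to VZ, with radius 8.0, so the center J sits 8.0 in from both sides at J = (58.900, -33.200). That places the tangent points at L = (66.900, -33.200) on FL and V = (58.900, -41.200) on VZ. Then |BL| = |L − B| = 74.685.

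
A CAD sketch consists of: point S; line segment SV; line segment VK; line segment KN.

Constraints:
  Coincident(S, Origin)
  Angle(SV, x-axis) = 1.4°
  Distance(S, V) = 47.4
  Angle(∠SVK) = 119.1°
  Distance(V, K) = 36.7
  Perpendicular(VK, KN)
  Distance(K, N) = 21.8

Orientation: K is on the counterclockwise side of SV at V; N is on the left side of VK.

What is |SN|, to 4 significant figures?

62.89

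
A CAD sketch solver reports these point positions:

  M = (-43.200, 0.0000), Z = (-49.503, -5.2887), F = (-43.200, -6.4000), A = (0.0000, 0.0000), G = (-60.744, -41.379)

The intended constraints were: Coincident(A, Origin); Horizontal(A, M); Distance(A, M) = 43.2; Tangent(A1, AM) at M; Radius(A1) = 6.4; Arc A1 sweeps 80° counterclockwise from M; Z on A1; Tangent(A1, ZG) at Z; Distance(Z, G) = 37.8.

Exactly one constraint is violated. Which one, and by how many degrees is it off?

Tangent(A1, ZG) at Z — off by 7.30°.

A = (0.00, 0.00) ✓; A.y = 0.00, M.y = 0.00 ✓; |AM| = 43.20 ✓; ∠(FM, MA) = 90.00° ✓; |FM| = 6.400 ✓; bearing(F→Z) − bearing(F→M) = 80.00° ✓; |FZ| = 6.400 ✓; ∠(FZ, ZG) = 97.30° ✗; |ZG| = 37.80 ✓.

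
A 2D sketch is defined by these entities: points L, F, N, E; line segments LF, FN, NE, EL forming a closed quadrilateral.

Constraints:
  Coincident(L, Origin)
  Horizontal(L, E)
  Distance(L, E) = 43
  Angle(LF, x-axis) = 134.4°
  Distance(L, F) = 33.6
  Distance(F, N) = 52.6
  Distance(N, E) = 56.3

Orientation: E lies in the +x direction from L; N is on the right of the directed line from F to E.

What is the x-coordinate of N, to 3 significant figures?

-6.97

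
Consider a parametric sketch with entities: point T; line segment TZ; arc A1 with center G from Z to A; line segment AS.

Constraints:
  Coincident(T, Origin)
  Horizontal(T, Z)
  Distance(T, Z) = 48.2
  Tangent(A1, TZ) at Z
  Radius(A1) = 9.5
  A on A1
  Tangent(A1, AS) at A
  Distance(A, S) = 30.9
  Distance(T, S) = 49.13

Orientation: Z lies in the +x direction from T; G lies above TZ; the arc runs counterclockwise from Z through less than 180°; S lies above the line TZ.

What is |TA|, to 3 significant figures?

57.1

Checks: ∠(GZ, ZT) = 90.00° ✓; |GZ| = 9.500 ✓; |GA| = 9.500 ✓; ∠(GA, AS) = 90.00° ✓; |AS| = 30.90 ✓; |TS| = 49.13 ✓.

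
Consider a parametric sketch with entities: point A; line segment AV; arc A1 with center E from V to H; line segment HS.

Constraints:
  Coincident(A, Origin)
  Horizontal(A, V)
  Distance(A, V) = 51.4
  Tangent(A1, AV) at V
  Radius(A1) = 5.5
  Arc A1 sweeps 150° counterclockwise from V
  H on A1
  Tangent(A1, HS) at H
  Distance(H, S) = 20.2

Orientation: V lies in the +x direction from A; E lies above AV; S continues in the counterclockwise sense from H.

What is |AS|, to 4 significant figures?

41.93

On A1, V sits at bearing -90° from E; a 150° counterclockwise sweep puts H at bearing 60°, so H = E + 5.5·(cos 60°, sin 60°) = (54.15, 10.26). Since A1 is tangent to HS there, EH ⟂ HS, so HS runs along (−sin 60°, cos 60°); with |HS| = 20.2, S = (36.66, 20.36). Then |AS| = |S − A| = 41.93.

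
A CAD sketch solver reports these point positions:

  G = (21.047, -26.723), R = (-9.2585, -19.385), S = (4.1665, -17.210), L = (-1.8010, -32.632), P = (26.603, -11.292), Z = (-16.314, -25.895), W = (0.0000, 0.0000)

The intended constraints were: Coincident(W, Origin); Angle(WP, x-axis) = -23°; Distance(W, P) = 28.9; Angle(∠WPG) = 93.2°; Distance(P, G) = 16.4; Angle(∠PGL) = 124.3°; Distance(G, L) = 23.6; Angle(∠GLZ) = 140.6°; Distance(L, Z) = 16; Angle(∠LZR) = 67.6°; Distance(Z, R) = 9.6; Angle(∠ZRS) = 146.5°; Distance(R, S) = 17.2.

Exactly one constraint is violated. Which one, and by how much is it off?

Distance(R, S) = 17.2 — off by 3.60.

W = (0.00, 0.00) ✓; WP at -23.00° ✓; |WP| = 28.90 ✓; ∠WPG = 93.20° ✓; |PG| = 16.40 ✓; ∠PGL = 124.3° ✓; |GL| = 23.60 ✓; ∠GLZ = 140.6° ✓; |LZ| = 16.00 ✓; ∠LZR = 67.60° ✓; |ZR| = 9.600 ✓; ∠ZRS = 146.5° ✓; |RS| = 13.60 ✗.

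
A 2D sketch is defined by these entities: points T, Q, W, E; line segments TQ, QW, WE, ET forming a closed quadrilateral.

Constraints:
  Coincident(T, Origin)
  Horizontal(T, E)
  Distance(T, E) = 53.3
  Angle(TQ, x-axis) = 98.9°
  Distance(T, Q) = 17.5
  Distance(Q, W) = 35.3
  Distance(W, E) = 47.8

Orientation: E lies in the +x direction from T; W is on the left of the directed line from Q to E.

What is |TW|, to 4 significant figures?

46.29

Checks: |QW| = 35.30 ✓; |WE| = 47.80 ✓.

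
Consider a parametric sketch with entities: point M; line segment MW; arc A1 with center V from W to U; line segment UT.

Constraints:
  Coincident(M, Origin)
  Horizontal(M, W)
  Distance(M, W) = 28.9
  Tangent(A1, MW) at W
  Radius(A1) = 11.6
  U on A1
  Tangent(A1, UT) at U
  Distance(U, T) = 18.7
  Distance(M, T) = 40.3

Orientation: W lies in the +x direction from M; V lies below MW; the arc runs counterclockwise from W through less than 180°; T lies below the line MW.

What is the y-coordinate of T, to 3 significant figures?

-32.9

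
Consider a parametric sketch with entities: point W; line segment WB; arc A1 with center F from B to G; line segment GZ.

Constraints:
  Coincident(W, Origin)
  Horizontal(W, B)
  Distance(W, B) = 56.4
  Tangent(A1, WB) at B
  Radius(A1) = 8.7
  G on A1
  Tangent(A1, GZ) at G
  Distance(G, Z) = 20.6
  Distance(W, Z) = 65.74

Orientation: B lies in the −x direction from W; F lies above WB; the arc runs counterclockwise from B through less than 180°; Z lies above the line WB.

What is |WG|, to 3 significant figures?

50.3

W is at the origin; W and B share the same y with |WB| = 56.4 and B on the −x side, so B = (-56.4, 0.00). A1 meets WB tangentially, so FB is at right angles to WB, so F = B + (0, 8.7) = (-56.4, 8.70). Since FG ⟂ GZ (tangency), |FZ| = √(8.7² + 20.6²) = 22.4 regardless of where G sits on A1. So Z lies on both circle(W, 65.74) and circle(F, 22.4); the above-WB intersection is Z = (-58.0, 31.0). G is the foot of the tangent from Z: G = (-48.6, 12.6).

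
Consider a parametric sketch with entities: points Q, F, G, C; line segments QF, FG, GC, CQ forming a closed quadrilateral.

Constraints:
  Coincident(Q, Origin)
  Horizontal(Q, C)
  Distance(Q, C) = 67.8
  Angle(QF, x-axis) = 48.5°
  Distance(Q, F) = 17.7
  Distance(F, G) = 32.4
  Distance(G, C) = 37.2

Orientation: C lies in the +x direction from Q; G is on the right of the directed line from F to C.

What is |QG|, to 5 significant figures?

34.489

Checks: |FG| = 32.40 ✓; |GC| = 37.20 ✓.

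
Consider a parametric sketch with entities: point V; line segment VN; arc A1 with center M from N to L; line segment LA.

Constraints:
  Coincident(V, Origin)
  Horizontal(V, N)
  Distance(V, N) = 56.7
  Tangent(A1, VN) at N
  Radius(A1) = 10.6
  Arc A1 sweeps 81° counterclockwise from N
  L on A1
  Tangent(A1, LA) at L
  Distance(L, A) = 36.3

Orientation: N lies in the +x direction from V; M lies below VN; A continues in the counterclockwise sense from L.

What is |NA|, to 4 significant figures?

47.62

V is at the origin; VN is horizontal with |VN| = 56.7 and N on the +x side, so N = (56.70, 0.000). Since A1 is tangent to VN there, MN ⟂ VN, so M = N + (0, -10.6) = (56.70, -10.60). On A1, N sits at bearing 90° from M; an 81° counterclockwise sweep puts L at bearing 171°, so L = M + 10.6·(cos 171°, sin 171°) = (46.23, -8.942). A1 meets LA tangentially, so ML is at right angles to LA, so LA runs along (−sin 171°, cos 171°); with |LA| = 36.3, A = (40.55, -44.79). Then |NA| = |A − N| = 47.62.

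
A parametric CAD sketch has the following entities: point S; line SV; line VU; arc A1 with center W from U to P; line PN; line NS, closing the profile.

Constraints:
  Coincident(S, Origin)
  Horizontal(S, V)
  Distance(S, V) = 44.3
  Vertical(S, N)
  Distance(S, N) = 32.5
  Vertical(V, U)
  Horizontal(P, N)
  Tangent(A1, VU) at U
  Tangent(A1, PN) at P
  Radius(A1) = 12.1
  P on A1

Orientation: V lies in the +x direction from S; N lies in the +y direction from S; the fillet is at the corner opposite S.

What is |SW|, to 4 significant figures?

38.12

S is at the origin; SV is horizontal with |SV| = 44.3 and V on the +x side, so V = (44.30, 0.000). SN is vertical with |SN| = 32.5 and N on the +y side, so N = (0.000, 32.50). The virtual corner opposite S is at (44.30, 32.50). A1 meets VU tangentially, so WU is at right angles to VU and A1 meets PN tangentially, so WP is at right angles to PN, with radius 12.1, so the center W sits 12.1 in from both sides at W = (32.20, 20.40). Then |SW| = |W − S| = 38.12.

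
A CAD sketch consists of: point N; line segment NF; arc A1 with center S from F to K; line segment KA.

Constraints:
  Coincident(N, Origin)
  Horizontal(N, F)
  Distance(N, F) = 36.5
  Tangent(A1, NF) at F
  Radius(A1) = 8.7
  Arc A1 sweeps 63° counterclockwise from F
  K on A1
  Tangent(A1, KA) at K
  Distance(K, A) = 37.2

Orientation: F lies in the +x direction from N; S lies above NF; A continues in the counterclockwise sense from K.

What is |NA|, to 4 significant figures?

71.93

N is at the origin; N and F share the same y with |NF| = 36.5 and F on the +x side, so F = (36.50, 0.000). A1 meets NF tangentially, so SF is at right angles to NF, so S = F + (0, 8.7) = (36.50, 8.700). On A1, F sits at bearing -90° from S; a 63° counterclockwise sweep puts K at bearing -27°, so K = S + 8.7·(cos -27°, sin -27°) = (44.25, 4.750). Tangency of A1 to KA means the radius SK is perpendicular to KA, so KA runs along (−sin -27°, cos -27°); with |KA| = 37.2, A = (61.14, 37.90). Then |NA| = |A − N| = 71.93.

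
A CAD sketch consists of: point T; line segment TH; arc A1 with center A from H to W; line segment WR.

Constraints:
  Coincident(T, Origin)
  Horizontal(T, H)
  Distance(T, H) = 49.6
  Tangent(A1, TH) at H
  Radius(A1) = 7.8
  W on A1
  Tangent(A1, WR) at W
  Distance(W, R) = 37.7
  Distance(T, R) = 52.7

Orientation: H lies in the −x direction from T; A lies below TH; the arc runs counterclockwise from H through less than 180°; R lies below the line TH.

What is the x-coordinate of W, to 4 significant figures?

-55.65

T is at the origin; TH is horizontal with |TH| = 49.6 and H on the −x side, so H = (-49.60, 0.000). Since A1 is tangent to TH there, AH ⟂ TH, so A = H + (0, -7.8) = (-49.60, -7.800). Since AW ⟂ WR (tangency), |AR| = √(7.8² + 37.7²) = 38.50 regardless of where W sits on A1. So R lies on both circle(T, 52.7) and circle(A, 38.50); the below-TH intersection is R = (-31.87, -41.97). W is the foot of the tangent from R: W = (-55.65, -12.72).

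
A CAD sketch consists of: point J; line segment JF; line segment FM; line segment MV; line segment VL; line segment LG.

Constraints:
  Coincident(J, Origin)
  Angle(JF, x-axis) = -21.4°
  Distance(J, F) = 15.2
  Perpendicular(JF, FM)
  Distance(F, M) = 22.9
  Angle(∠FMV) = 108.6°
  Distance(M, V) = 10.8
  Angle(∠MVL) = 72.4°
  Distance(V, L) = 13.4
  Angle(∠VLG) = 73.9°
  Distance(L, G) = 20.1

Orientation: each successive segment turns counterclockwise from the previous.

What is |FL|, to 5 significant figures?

16.650

J is at the origin; JF runs at -21.4° with length 15.2, so F = (14.152, -5.5461). JF ⟂ FM, so FM runs at 68.600°; with |FM| = 22.9, M = (22.508, 15.775). ∠FMV = 108.6° gives MV at 140.00° from the x-axis; with |MV| = 10.8, V = (14.234, 22.717). ∠MVL = 72.4° gives VL at -112.40° from the x-axis; with |VL| = 13.4, L = (9.1281, 10.328). Then |FL| = |L − F| = 16.650.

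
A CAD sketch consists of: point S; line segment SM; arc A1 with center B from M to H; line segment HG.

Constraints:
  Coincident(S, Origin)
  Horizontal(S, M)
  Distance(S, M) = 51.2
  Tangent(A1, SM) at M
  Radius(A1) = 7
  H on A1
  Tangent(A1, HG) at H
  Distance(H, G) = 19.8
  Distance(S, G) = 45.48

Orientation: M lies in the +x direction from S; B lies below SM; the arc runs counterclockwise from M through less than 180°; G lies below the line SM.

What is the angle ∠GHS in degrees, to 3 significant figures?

79.3°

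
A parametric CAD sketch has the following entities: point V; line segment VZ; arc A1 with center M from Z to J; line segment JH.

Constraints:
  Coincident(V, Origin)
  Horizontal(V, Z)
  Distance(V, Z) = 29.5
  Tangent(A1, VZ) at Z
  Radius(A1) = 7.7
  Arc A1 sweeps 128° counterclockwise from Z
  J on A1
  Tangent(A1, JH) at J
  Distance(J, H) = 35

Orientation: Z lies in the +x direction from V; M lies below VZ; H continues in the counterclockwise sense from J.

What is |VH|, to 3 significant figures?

60.2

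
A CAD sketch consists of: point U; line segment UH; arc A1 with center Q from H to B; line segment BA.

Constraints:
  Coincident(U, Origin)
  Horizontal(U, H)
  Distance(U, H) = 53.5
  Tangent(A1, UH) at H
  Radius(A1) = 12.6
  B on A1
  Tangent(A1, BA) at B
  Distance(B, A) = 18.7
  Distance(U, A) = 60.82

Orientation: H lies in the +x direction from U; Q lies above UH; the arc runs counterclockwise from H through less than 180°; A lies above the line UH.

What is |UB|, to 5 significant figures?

66.172

Checks: ∠(QH, HU) = 90.00° ✓; |QH| = 12.60 ✓; |QB| = 12.60 ✓; ∠(QB, BA) = 90.00° ✓; |BA| = 18.70 ✓; |UA| = 60.82 ✓.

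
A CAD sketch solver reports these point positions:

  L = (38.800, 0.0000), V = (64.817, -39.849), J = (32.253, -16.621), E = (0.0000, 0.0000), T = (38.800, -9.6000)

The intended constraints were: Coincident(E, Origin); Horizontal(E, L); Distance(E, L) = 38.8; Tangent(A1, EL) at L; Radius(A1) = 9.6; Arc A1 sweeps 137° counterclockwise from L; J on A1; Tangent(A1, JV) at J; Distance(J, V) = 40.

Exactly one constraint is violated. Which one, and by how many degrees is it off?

Tangent(A1, JV) at J — off by 7.50°.

E = (0.00, 0.00) ✓; E.y = 0.00, L.y = 0.00 ✓; |EL| = 38.80 ✓; ∠(TL, LE) = 90.00° ✓; |TL| = 9.600 ✓; bearing(T→J) − bearing(T→L) = 137.0° ✓; |TJ| = 9.600 ✓; ∠(TJ, JV) = 82.50° ✗; |JV| = 40.00 ✓.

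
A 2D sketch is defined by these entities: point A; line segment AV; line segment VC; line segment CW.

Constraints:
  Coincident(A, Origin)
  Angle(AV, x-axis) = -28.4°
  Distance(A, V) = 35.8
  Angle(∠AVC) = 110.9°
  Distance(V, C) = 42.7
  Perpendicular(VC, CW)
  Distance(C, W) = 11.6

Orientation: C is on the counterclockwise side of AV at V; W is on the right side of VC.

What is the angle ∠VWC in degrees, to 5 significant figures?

74.802°

A is at the origin; AV runs at -28.4° with length 35.8, so V = 35.8·(cos -28.4°, sin -28.4°) = (31.491, -17.027). ∠AVC = 110.9°, so VC runs at -28.4° + (180° − 110.9°) = 40.700° from the x-axis; with |VC| = 42.7, C = V + 42.7·(cos 40.700°, sin 40.700°) = (63.864, 10.817). The perpendicularity gives CW at right angles to VC; with |CW| = 11.6 on the right of VC, W = C + 11.6·(0.65210, -0.75813) = (71.428, 2.0229). Then cos ∠VWC = WV·WC / (|WV||WC|), giving 74.802°.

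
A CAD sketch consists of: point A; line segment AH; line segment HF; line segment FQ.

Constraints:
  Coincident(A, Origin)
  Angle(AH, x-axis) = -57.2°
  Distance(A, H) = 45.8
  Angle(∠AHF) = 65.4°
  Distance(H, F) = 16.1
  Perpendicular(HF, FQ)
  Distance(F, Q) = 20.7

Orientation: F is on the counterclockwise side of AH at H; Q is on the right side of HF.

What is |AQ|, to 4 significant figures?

62.41

A is at the origin; AH runs at -57.2° with length 45.8, so H = 45.8·(cos -57.2°, sin -57.2°) = (24.81, -38.50). ∠AHF = 65.4°, so HF runs at -57.2° + (180° − 65.4°) = 57.40° from the x-axis; with |HF| = 16.1, F = H + 16.1·(cos 57.40°, sin 57.40°) = (33.48, -24.93). HF ⟂ FQ; with |FQ| = 20.7 on the right of HF, Q = F + 20.7·(0.8425, -0.5388) = (50.92, -36.09). Then |AQ| = |Q − A| = 62.41.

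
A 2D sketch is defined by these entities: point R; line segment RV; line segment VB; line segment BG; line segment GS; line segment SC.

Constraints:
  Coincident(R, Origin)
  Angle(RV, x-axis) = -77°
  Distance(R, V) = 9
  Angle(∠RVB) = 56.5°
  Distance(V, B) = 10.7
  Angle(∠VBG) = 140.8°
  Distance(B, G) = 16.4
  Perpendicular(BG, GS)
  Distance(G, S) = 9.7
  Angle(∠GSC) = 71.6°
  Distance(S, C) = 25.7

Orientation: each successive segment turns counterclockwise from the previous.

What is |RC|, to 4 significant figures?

11.42

R is at the origin; RV runs at -77.0° with length 9.0, so V = (2.025, -8.769). ∠RVB = 56.5° gives VB at 46.50° from the x-axis; with |VB| = 10.7, B = (9.390, -1.008). ∠VBG = 140.8° gives BG at 85.70° from the x-axis; with |BG| = 16.4, G = (10.62, 15.35). BG is perpendicular to GS, so GS runs at 175.7°; with |GS| = 9.7, S = (0.9469, 16.07). ∠GSC = 71.6° gives SC at -75.90° from the x-axis; with |SC| = 25.7, C = (7.208, -8.852). Then |RC| = |C − R| = 11.42.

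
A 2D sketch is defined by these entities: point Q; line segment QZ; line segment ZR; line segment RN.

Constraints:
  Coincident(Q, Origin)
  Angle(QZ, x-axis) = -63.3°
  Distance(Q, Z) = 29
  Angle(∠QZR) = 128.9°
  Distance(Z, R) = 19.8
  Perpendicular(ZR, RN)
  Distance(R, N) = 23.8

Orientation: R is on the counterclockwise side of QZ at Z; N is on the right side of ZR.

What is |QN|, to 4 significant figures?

59.96

Q is at the origin; QZ runs at -63.3° with length 29.0, so Z = 29.0·(cos -63.3°, sin -63.3°) = (13.03, -25.91). ∠QZR = 128.9°, so ZR runs at -63.3° + (180° − 128.9°) = -12.20° from the x-axis; with |ZR| = 19.8, R = Z + 19.8·(cos -12.20°, sin -12.20°) = (32.38, -30.09). ZR is perpendicular to RN; with |RN| = 23.8 on the right of ZR, N = R + 23.8·(-0.2113, -0.9774) = (27.35, -53.35). Then |QN| = |N − Q| = 59.96.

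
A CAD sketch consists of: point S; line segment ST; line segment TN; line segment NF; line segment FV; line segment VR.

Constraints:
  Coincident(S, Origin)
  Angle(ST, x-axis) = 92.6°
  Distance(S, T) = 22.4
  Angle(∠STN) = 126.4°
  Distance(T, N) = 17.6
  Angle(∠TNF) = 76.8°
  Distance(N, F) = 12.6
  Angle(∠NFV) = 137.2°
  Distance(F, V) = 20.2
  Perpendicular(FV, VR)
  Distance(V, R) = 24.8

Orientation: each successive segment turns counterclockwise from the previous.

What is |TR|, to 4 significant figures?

16.17

S is at the origin; ST runs at 92.6° with length 22.4, so T = (-1.016, 22.38). ∠STN = 126.4° gives TN at 146.2° from the x-axis; with |TN| = 17.6, N = (-15.64, 32.17). ∠TNF = 76.8° gives NF at -110.6° from the x-axis; with |NF| = 12.6, F = (-20.07, 20.37). ∠NFV = 137.2° gives FV at -67.80° from the x-axis; with |FV| = 20.2, V = (-12.44, 1.671). FV is perpendicular to VR, so VR runs at 22.20°; with |VR| = 24.8, R = (10.52, 11.04). Then |TR| = |R − T| = 16.17.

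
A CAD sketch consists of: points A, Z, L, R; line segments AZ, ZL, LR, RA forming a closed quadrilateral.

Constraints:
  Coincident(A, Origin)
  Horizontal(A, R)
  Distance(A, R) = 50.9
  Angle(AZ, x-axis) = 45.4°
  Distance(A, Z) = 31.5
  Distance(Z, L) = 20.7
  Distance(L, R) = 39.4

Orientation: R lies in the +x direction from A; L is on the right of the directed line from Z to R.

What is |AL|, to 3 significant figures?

12.6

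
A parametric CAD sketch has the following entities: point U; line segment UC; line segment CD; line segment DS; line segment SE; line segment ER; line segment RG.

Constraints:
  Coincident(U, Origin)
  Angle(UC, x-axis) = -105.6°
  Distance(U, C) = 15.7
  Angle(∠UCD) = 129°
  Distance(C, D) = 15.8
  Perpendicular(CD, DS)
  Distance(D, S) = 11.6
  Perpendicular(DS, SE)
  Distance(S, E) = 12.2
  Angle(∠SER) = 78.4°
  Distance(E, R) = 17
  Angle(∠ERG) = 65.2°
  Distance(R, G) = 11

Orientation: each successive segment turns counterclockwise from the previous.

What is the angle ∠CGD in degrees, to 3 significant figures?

81.9°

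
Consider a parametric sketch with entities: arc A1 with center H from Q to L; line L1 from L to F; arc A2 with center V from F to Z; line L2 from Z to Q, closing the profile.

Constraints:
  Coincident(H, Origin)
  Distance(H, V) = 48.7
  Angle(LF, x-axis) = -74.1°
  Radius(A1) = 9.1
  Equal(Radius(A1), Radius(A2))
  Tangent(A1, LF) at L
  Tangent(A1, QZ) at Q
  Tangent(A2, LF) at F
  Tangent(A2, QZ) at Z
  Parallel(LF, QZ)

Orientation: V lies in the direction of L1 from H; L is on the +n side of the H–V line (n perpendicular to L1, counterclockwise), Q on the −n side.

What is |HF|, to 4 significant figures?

49.54

The slot axis is L1's direction at -74.1°, so u = (cos -74.1°, sin -74.1°) = (0.2740, -0.9617) and n = (−sin -74.1°, cos -74.1°) = (0.9617, 0.2740). H is at the origin and V lies 48.7 along u from H, so V = 48.7·u = (13.34, -46.84). Tangency of A1 to both parallel lines with radius 9.1 puts L and Q at H ± 9.1·n: L = (8.752, 2.493), Q = (-8.752, -2.493). Equal radii place F and Z the same way about V: F = V + 9.1·n = (22.09, -44.34), Z = V − 9.1·n = (4.590, -49.33). Then |HF| = |F − H| = 49.54.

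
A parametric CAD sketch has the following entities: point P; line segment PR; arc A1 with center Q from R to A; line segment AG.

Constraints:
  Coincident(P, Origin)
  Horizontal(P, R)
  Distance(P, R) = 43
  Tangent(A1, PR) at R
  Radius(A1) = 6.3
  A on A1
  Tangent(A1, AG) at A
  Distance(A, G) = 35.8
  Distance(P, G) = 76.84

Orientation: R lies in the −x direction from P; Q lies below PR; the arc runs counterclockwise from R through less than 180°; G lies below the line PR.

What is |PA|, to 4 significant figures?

47.86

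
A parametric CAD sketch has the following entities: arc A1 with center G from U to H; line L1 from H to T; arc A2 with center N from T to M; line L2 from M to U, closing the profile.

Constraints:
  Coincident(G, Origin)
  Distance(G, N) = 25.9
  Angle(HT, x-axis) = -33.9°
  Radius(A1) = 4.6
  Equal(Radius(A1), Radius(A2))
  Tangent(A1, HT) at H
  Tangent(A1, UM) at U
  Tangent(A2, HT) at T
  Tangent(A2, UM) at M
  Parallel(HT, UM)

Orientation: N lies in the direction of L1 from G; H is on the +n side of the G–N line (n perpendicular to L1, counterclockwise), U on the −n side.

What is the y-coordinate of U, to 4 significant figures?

-3.818

The slot axis is L1's direction at -33.9°, so u = (cos -33.9°, sin -33.9°) = (0.8300, -0.5577) and n = (−sin -33.9°, cos -33.9°) = (0.5577, 0.8300). G is at the origin and N lies 25.9 along u from G, so N = 25.9·u = (21.50, -14.45). Tangency of A1 to both parallel lines with radius 4.6 puts H and U at G ± 4.6·n: H = (2.566, 3.818), U = (-2.566, -3.818). So U.y = -3.818.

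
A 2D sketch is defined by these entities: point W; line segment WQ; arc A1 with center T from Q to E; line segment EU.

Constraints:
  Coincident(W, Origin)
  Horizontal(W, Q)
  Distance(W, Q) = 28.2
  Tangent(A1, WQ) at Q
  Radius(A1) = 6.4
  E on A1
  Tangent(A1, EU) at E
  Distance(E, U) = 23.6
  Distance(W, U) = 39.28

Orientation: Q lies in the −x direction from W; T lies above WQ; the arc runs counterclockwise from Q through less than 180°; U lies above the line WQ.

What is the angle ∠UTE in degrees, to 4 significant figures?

74.83°

W is at the origin; WQ is horizontal with |WQ| = 28.2 and Q on the −x side, so Q = (-28.20, 0.000). The tangent condition forces TQ to be normal to WQ, so T = Q + (0, 6.4) = (-28.20, 6.400). Since TE ⟂ EU (tangency), |TU| = √(6.4² + 23.6²) = 24.45 regardless of where E sits on A1. So U lies on both circle(W, 39.28) and circle(T, 24.45); the above-WQ intersection is U = (-24.64, 30.59). E is the foot of the tangent from U: E = (-21.85, 7.158).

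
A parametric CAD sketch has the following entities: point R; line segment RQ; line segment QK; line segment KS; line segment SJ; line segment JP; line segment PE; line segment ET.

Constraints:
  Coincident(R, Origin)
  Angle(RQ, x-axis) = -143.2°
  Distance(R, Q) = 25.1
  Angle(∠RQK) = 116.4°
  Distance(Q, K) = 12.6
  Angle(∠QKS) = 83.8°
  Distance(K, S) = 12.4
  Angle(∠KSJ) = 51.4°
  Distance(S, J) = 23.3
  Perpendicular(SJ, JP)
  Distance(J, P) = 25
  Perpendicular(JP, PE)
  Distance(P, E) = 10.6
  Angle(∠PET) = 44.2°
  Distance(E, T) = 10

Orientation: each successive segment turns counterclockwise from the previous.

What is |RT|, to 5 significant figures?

42.512

R is at the origin; RQ runs at -143.2° with length 25.1, so Q = (-20.098, -15.035). ∠RQK = 116.4° gives QK at -79.600° from the x-axis; with |QK| = 12.6, K = (-17.824, -27.428). ∠QKS = 83.8° gives KS at 16.600° from the x-axis; with |KS| = 12.4, S = (-5.9406, -23.886). ∠KSJ = 51.4° gives SJ at 145.20° from the x-axis; with |SJ| = 23.3, J = (-25.073, -10.588). SJ ⟂ JP, so JP runs at -124.80°; with |JP| = 25.0, P = (-39.341, -31.117). JP is perpendicular to PE, so PE runs at -34.800°; with |PE| = 10.6, E = (-30.637, -37.167). ∠PET = 44.2° gives ET at 101.00° from the x-axis; with |ET| = 10.0, T = (-32.545, -27.350). Then |RT| = |T − R| = 42.512.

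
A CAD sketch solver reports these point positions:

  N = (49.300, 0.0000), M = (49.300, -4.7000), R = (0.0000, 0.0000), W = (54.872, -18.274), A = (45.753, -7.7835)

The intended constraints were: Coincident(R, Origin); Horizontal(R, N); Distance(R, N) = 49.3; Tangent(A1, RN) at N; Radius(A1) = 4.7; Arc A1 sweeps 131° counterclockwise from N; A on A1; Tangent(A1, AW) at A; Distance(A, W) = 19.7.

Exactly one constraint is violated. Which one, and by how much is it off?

Distance(A, W) = 19.7 — off by 5.80.

R = (0.00, 0.00) ✓; R.y = 0.00, N.y = 0.00 ✓; |RN| = 49.30 ✓; ∠(MN, NR) = 90.00° ✓; |MN| = 4.700 ✓; bearing(M→A) − bearing(M→N) = 131.0° ✓; |MA| = 4.700 ✓; ∠(MA, AW) = 90.00° ✓; |AW| = 13.90 ✗.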